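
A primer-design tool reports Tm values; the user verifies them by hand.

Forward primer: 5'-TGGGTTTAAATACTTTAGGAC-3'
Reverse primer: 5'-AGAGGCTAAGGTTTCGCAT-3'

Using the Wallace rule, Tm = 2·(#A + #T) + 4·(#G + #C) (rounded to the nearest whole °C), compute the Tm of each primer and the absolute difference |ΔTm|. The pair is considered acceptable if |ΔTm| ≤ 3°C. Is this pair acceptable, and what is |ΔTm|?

Forward: A=6 T=8 G=5 C=2 → Tm = 2·14 + 4·7 = 56°C.
Reverse: A=5 T=5 G=6 C=3 → Tm = 2·10 + 4·9 = 56°C.
|ΔTm| = |56 − 56| = 0°C, ≤ 3°C.

|ΔTm| = 0°C; the pair is acceptable.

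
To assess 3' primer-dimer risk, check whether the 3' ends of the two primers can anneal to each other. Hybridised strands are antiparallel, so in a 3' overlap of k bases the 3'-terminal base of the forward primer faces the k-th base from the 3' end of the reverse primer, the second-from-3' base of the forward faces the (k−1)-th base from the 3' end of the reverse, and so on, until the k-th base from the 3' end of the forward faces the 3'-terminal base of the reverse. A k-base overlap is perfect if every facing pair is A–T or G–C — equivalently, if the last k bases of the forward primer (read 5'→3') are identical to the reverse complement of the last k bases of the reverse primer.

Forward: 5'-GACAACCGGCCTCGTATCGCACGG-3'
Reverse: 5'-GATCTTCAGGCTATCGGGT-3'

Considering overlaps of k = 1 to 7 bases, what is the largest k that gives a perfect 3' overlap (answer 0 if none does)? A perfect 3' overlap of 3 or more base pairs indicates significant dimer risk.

Last 7 bases (5'→3') — forward …CGCACGG, reverse …ATCGGGT.
Reverse complement of the reverse primer's last 7 bases: ACCCGAT; its first k bases are the reverse complement of the reverse primer's last k bases, so a perfect k-base overlap needs the forward primer's last k bases to equal them.
Comparing (forward last k vs required): k=1: G vs A ✗; k=2: GG vs AC ✗; k=3: CGG vs ACC ✗; k=4: ACGG vs ACCC ✗; k=5: CACGG vs ACCCG ✗; k=6: GCACGG vs ACCCGA ✗; k=7: CGCACGG vs ACCCGAT ✗.
No overlap length from 1 to 7 is perfect, so the longest perfect 3' overlap is 0.

Longest perfect overlap: 0 complementary base pairs; below the dimer-risk threshold (threshold 3).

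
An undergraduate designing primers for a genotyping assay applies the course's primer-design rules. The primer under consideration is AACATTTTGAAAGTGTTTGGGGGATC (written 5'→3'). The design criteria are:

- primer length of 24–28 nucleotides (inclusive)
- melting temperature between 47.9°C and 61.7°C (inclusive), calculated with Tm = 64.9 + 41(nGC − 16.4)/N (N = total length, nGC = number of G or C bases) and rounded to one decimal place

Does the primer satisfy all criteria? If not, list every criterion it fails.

Base counts: A=7, T=9, G=8, C=2 (length 26).
length: length 26 ✓
Tm: Tm = 64.9 + 41·(10 − 16.4)/26 = 54.8°C ✓

Meets all criteria.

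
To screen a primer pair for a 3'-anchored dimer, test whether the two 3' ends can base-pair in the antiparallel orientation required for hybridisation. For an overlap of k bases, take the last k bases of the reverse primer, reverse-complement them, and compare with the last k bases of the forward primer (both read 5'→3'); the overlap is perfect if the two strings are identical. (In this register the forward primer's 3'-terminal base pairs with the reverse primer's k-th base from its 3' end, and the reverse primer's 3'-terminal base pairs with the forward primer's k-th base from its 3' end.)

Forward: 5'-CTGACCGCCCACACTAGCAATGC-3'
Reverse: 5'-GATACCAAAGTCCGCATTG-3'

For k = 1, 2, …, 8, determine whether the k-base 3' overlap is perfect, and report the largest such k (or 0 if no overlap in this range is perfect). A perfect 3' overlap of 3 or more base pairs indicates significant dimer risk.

Longest perfect overlap: 6 complementary base pairs; significant dimer risk (threshold 3).

Last 8 bases (5'→3') — forward …AGCAATGC, reverse …CCGCATTG.
Reverse complement of the reverse primer's last 8 bases: CAATGCGG; its first k bases are the reverse complement of the reverse primer's last k bases, so a perfect k-base overlap needs the forward primer's last k bases to equal them.
Comparing (forward last k vs required): k=1: C vs C ✓; k=2: GC vs CA ✗; k=3: TGC vs CAA ✗; k=4: ATGC vs CAAT ✗; k=5: AATGC vs CAATG ✗; k=6: CAATGC vs CAATGC ✓; k=7: GCAATGC vs CAATGCG ✗; k=8: AGCAATGC vs CAATGCGG ✗.
Perfect overlaps at k = 1, 6; the largest is 6.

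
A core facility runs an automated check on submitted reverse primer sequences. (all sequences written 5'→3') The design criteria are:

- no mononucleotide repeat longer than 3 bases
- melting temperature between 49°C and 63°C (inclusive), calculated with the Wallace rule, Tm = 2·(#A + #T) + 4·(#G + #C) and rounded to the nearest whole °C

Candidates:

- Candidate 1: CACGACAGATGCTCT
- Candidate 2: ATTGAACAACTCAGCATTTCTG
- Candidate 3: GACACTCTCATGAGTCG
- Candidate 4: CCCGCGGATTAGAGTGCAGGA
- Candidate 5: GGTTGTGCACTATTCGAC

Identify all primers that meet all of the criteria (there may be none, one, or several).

Candidate 1 (15 nt, A=4 T=3 G=3 C=5): longest run = 1 ✓; Tm = 2·7 + 4·8 = 46°C, outside 49–63°C ✗ — fails.
Candidate 2 (22 nt, A=7 T=7 G=3 C=5): longest run = 3 ✓; Tm = 2·14 + 4·8 = 60°C ✓ — passes.
Candidate 3 (17 nt, A=4 T=4 G=4 C=5): longest run = 1 ✓; Tm = 2·8 + 4·9 = 52°C ✓ — passes.
Candidate 4 (21 nt, A=5 T=3 G=8 C=5): longest run = 3 ✓; Tm = 2·8 + 4·13 = 68°C, outside 49–63°C ✗ — fails.
Candidate 5 (18 nt, A=3 T=6 G=5 C=4): longest run = 2 ✓; Tm = 2·9 + 4·9 = 54°C ✓ — passes.

Candidate 2, Candidate 3 and Candidate 5.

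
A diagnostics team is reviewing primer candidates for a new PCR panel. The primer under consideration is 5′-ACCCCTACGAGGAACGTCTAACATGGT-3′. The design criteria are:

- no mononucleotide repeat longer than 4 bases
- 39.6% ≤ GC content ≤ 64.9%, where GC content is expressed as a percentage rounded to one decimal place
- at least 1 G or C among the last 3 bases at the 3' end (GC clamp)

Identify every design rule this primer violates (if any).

Meets all criteria.

Base counts: A=8, T=5, G=6, C=8 (length 27).
homopolymer run: longest run = 4 ✓
GC content: GC 14/27 = 51.9% ✓
GC clamp: 3' end GGT has 2 G/C ✓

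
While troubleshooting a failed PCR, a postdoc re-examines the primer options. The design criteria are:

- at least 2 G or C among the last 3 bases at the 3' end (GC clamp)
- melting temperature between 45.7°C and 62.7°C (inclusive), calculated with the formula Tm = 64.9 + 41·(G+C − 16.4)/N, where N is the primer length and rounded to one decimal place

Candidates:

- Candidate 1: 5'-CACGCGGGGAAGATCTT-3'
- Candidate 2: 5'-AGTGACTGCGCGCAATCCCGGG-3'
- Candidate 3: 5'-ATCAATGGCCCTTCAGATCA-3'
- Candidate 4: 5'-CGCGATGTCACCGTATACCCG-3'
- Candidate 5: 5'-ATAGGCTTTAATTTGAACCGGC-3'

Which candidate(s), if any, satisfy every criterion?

Candidate 2, Candidate 4 and Candidate 5.

Candidate 1 (17 nt, A=4 T=3 G=6 C=4): 3' end CTT has 1 G/C, need ≥2 ✗; Tm = 64.9 + 41·(10 − 16.4)/17 = 49.5°C ✓ — fails.
Candidate 2 (22 nt, A=4 T=3 G=8 C=7): 3' end GGG has 3 G/C ✓; Tm = 64.9 + 41·(15 − 16.4)/22 = 62.3°C ✓ — passes.
Candidate 3 (20 nt, A=6 T=5 G=3 C=6): 3' end TCA has 1 G/C, need ≥2 ✗; Tm = 64.9 + 41·(9 − 16.4)/20 = 49.7°C ✓ — fails.
Candidate 4 (21 nt, A=4 T=4 G=5 C=8): 3' end CCG has 3 G/C ✓; Tm = 64.9 + 41·(13 − 16.4)/21 = 58.3°C ✓ — passes.
Candidate 5 (22 nt, A=6 T=7 G=5 C=4): 3' end GGC has 3 G/C ✓; Tm = 64.9 + 41·(9 − 16.4)/22 = 51.1°C ✓ — passes.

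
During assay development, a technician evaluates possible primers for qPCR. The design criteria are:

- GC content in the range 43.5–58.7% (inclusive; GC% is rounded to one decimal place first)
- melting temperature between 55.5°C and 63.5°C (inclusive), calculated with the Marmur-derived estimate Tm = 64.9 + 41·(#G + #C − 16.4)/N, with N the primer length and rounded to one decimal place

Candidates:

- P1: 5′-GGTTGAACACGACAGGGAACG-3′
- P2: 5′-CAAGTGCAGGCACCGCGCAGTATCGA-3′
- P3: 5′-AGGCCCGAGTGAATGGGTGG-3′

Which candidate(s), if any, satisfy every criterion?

P1 (21 nt, A=7 T=2 G=8 C=4): GC 12/21 = 57.1% ✓; Tm = 64.9 + 41·(12 − 16.4)/21 = 56.3°C ✓ — passes.
P2 (26 nt, A=7 T=3 G=8 C=8): GC 16/26 = 61.5%, outside 43.5–58.7% ✗; Tm = 64.9 + 41·(16 − 16.4)/26 = 64.3°C, outside 55.5–63.5°C ✗ — fails.
P3 (20 nt, A=4 T=3 G=10 C=3): GC 13/20 = 65.0%, outside 43.5–58.7% ✗; Tm = 64.9 + 41·(13 − 16.4)/20 = 57.9°C ✓ — fails.

P1 only.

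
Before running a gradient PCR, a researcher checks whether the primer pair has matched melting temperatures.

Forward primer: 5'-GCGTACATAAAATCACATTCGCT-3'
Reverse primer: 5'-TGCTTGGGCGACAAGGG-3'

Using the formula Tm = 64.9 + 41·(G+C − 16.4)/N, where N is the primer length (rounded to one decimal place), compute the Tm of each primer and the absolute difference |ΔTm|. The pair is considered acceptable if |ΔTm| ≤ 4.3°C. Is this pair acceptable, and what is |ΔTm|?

|ΔTm| = 0.2°C; the pair is acceptable.

Forward: G+C = 9, N = 23 → Tm = 64.9 + 41·(9 − 16.4)/23 = 51.7°C.
Reverse: G+C = 11, N = 17 → Tm = 64.9 + 41·(11 − 16.4)/17 = 51.9°C.
|ΔTm| = |51.7 − 51.9| = 0.2°C, ≤ 4.3°C.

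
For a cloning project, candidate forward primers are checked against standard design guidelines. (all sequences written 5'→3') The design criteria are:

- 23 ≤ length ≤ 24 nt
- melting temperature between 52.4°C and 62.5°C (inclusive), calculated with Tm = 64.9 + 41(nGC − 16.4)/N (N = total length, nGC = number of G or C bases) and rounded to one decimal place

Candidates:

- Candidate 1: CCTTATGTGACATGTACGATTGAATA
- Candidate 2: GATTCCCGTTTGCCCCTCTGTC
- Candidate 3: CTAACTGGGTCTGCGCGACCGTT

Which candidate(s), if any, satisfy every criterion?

Candidate 3 only.

Candidate 1 (26 nt, A=8 T=9 G=5 C=4): length 26, outside 23–24 ✗; Tm = 64.9 + 41·(9 − 16.4)/26 = 53.2°C ✓ — fails.
Candidate 2 (22 nt, A=1 T=8 G=4 C=9): length 22, outside 23–24 ✗; Tm = 64.9 + 41·(13 − 16.4)/22 = 58.6°C ✓ — fails.
Candidate 3 (23 nt, A=3 T=6 G=7 C=7): length 23 ✓; Tm = 64.9 + 41·(14 − 16.4)/23 = 60.6°C ✓ — passes.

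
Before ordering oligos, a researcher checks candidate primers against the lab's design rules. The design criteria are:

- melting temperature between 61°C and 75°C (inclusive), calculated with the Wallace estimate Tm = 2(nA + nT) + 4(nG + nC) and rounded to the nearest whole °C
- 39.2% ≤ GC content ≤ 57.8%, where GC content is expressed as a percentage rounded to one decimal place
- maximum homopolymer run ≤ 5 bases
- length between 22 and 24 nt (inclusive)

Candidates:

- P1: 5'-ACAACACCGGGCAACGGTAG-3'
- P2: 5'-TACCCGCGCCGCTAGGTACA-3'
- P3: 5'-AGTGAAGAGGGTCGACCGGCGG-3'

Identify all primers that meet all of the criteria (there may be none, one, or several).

P1 (20 nt, A=7 T=1 G=6 C=6): Tm = 2·8 + 4·12 = 64°C ✓; GC 12/20 = 60.0%, outside 39.2–57.8% ✗; longest run = 3 ✓; length 20, outside 22–24 ✗ — fails.
P2 (20 nt, A=4 T=3 G=5 C=8): Tm = 2·7 + 4·13 = 66°C ✓; GC 13/20 = 65.0%, outside 39.2–57.8% ✗; longest run = 3 ✓; length 20, outside 22–24 ✗ — fails.
P3 (22 nt, A=5 T=2 G=11 C=4): Tm = 2·7 + 4·15 = 74°C ✓; GC 15/22 = 68.2%, outside 39.2–57.8% ✗; longest run = 3 ✓; length 22 ✓ — fails.

None of the candidates satisfy all criteria.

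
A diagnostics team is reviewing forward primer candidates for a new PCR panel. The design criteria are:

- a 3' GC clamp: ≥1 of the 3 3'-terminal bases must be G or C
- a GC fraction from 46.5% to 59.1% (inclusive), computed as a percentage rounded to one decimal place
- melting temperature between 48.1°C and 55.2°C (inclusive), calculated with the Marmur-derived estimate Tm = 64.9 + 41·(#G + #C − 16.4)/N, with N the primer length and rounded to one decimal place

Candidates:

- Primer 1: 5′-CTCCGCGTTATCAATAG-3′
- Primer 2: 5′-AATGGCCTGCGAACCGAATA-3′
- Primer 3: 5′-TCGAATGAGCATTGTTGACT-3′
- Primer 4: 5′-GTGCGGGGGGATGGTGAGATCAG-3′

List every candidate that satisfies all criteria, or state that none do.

Primer 1 (17 nt, A=4 T=5 G=3 C=5): 3' end TAG has 1 G/C ✓; GC 8/17 = 47.1% ✓; Tm = 64.9 + 41·(8 − 16.4)/17 = 44.6°C, outside 48.1–55.2°C ✗ — fails.
Primer 2 (20 nt, A=7 T=3 G=5 C=5): 3' end ATA has 0 G/C, need ≥1 ✗; GC 10/20 = 50.0% ✓; Tm = 64.9 + 41·(10 − 16.4)/20 = 51.8°C ✓ — fails.
Primer 3 (20 nt, A=5 T=7 G=5 C=3): 3' end ACT has 1 G/C ✓; GC 8/20 = 40.0%, outside 46.5–59.1% ✗; Tm = 64.9 + 41·(8 − 16.4)/20 = 47.7°C, outside 48.1–55.2°C ✗ — fails.
Primer 4 (23 nt, A=4 T=4 G=13 C=2): 3' end CAG has 2 G/C ✓; GC 15/23 = 65.2%, outside 46.5–59.1% ✗; Tm = 64.9 + 41·(15 − 16.4)/23 = 62.4°C, outside 48.1–55.2°C ✗ — fails.

None of the candidates satisfy all criteria.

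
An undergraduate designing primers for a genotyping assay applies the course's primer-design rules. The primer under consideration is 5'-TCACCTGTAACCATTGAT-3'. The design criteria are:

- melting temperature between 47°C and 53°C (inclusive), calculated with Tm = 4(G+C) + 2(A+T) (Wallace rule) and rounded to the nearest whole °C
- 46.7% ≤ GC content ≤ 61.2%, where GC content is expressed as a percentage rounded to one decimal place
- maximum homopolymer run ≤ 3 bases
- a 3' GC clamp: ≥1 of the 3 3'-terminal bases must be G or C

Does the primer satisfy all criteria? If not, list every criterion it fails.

Fails: GC content.

Base counts: A=5, T=6, G=2, C=5 (length 18).
Tm: Tm = 2·11 + 4·7 = 50°C ✓
GC content: GC 7/18 = 38.9%, outside 46.7–61.2% ✗
homopolymer run: longest run = 2 ✓
GC clamp: 3' end GAT has 1 G/C ✓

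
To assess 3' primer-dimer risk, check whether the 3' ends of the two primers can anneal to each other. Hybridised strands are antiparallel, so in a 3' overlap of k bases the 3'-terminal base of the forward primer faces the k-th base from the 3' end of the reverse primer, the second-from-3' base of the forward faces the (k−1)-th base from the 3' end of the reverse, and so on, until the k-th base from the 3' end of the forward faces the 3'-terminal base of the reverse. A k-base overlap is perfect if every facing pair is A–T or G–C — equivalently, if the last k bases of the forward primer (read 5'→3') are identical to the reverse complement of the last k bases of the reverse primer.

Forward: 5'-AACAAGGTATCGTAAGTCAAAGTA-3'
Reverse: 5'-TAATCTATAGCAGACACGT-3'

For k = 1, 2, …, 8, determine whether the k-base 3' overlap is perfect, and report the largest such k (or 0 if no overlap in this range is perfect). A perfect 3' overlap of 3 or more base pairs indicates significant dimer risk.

Last 8 bases (5'→3') — forward …TCAAAGTA, reverse …AGACACGT.
Reverse complement of the reverse primer's last 8 bases: ACGTGTCT; its first k bases are the reverse complement of the reverse primer's last k bases, so a perfect k-base overlap needs the forward primer's last k bases to equal them.
Comparing (forward last k vs required): k=1: A vs A ✓; k=2: TA vs AC ✗; k=3: GTA vs ACG ✗; k=4: AGTA vs ACGT ✗; k=5: AAGTA vs ACGTG ✗; k=6: AAAGTA vs ACGTGT ✗; k=7: CAAAGTA vs ACGTGTC ✗; k=8: TCAAAGTA vs ACGTGTCT ✗.
Only k = 1 is perfect, so the longest perfect 3' overlap is 1.

Longest perfect overlap: 1 complementary base pair; below the dimer-risk threshold (threshold 3).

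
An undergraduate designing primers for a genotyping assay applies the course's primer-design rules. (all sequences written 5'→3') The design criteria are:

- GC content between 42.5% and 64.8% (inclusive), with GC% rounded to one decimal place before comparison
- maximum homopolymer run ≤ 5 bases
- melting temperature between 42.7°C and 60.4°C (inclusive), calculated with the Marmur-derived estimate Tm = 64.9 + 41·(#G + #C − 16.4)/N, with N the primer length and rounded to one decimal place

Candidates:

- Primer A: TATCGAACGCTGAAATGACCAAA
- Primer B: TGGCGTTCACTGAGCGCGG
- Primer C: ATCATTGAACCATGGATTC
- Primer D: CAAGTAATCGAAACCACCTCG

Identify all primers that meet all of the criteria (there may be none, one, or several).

Primer A (23 nt, A=10 T=4 G=4 C=5): GC 9/23 = 39.1%, outside 42.5–64.8% ✗; longest run = 3 ✓; Tm = 64.9 + 41·(9 − 16.4)/23 = 51.7°C ✓ — fails.
Primer B (19 nt, A=2 T=4 G=8 C=5): GC 13/19 = 68.4%, outside 42.5–64.8% ✗; longest run = 2 ✓; Tm = 64.9 + 41·(13 − 16.4)/19 = 57.6°C ✓ — fails.
Primer C (19 nt, A=6 T=6 G=3 C=4): GC 7/19 = 36.8%, outside 42.5–64.8% ✗; longest run = 2 ✓; Tm = 64.9 + 41·(7 − 16.4)/19 = 44.6°C ✓ — fails.
Primer D (21 nt, A=8 T=3 G=3 C=7): GC 10/21 = 47.6% ✓; longest run = 3 ✓; Tm = 64.9 + 41·(10 − 16.4)/21 = 52.4°C ✓ — passes.

Primer D only.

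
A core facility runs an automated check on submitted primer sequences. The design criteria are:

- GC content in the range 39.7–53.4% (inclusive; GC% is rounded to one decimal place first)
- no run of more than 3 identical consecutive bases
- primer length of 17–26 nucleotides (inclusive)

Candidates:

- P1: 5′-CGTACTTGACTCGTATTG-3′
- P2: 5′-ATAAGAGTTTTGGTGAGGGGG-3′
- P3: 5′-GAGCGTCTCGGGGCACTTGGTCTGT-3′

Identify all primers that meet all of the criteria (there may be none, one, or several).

P1 (18 nt, A=3 T=7 G=4 C=4): GC 8/18 = 44.4% ✓; longest run = 2 ✓; length 18 ✓ — passes.
P2 (21 nt, A=5 T=6 G=10 C=0): GC 10/21 = 47.6% ✓; longest run = 5, exceeds 3 ✗; length 21 ✓ — fails.
P3 (25 nt, A=2 T=7 G=10 C=6): GC 16/25 = 64.0%, outside 39.7–53.4% ✗; longest run = 4, exceeds 3 ✗; length 25 ✓ — fails.

P1 only.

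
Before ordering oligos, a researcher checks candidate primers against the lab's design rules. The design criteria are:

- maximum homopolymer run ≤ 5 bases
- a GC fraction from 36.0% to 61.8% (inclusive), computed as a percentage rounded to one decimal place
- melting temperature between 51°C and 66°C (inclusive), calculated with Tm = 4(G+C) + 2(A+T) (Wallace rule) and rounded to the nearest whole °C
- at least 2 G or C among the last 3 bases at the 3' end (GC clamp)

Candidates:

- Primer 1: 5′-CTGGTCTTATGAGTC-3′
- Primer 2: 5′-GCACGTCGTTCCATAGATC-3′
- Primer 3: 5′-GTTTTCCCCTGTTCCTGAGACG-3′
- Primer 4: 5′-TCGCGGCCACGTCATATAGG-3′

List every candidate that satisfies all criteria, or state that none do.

Primer 4 only.

Primer 1 (15 nt, A=2 T=6 G=4 C=3): longest run = 2 ✓; GC 7/15 = 46.7% ✓; Tm = 2·8 + 4·7 = 44°C, outside 51–66°C ✗; 3' end GTC has 2 G/C ✓ — fails.
Primer 2 (19 nt, A=4 T=5 G=4 C=6): longest run = 2 ✓; GC 10/19 = 52.6% ✓; Tm = 2·9 + 4·10 = 58°C ✓; 3' end ATC has 1 G/C, need ≥2 ✗ — fails.
Primer 3 (22 nt, A=2 T=8 G=5 C=7): longest run = 4 ✓; GC 12/22 = 54.5% ✓; Tm = 2·10 + 4·12 = 68°C, outside 51–66°C ✗; 3' end ACG has 2 G/C ✓ — fails.
Primer 4 (20 nt, A=4 T=4 G=6 C=6): longest run = 2 ✓; GC 12/20 = 60.0% ✓; Tm = 2·8 + 4·12 = 64°C ✓; 3' end AGG has 2 G/C ✓ — passes.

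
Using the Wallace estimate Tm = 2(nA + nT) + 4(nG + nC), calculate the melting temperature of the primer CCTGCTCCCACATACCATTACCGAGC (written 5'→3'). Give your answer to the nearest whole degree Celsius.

Base counts: A=6, T=5, G=3, C=12 (length 26).
Tm = 2·(6+5) + 4·(3+12) = 2·11 + 4·15 = 22 + 60 = 82°C.

82°C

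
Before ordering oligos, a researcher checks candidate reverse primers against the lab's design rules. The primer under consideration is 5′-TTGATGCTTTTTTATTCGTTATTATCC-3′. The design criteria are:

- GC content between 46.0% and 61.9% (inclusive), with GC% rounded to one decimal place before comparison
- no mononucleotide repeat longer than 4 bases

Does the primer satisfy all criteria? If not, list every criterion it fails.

Fails: GC content, homopolymer run.

Base counts: A=4, T=16, G=3, C=4 (length 27).
GC content: GC 7/27 = 25.9%, outside 46.0–61.9% ✗
homopolymer run: longest run = 6, exceeds 4 ✗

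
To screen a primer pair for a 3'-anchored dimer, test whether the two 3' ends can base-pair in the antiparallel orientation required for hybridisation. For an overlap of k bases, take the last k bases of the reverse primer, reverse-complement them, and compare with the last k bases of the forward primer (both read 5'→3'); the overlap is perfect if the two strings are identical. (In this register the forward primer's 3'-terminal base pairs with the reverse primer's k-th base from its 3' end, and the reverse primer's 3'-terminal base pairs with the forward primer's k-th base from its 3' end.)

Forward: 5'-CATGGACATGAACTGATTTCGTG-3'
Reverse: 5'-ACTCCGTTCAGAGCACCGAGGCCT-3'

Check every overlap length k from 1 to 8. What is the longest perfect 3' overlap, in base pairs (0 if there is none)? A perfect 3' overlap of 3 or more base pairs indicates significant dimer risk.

Longest perfect overlap: 0 complementary base pairs; below the dimer-risk threshold (threshold 3).

Last 8 bases (5'→3') — forward …ATTTCGTG, reverse …CGAGGCCT.
Reverse complement of the reverse primer's last 8 bases: AGGCCTCG; its first k bases are the reverse complement of the reverse primer's last k bases, so a perfect k-base overlap needs the forward primer's last k bases to equal them.
Comparing (forward last k vs required): k=1: G vs A ✗; k=2: TG vs AG ✗; k=3: GTG vs AGG ✗; k=4: CGTG vs AGGC ✗; k=5: TCGTG vs AGGCC ✗; k=6: TTCGTG vs AGGCCT ✗; k=7: TTTCGTG vs AGGCCTC ✗; k=8: ATTTCGTG vs AGGCCTCG ✗.
No overlap length from 1 to 8 is perfect, so the longest perfect 3' overlap is 0.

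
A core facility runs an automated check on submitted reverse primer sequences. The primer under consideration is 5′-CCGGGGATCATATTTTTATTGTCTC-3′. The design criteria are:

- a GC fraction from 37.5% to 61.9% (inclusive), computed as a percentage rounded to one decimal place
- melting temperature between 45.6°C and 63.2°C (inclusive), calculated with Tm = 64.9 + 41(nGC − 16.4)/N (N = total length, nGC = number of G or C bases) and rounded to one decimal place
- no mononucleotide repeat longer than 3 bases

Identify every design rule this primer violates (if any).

Base counts: A=4, T=11, G=5, C=5 (length 25).
GC content: GC 10/25 = 40.0% ✓
Tm: Tm = 64.9 + 41·(10 − 16.4)/25 = 54.4°C ✓
homopolymer run: longest run = 5, exceeds 3 ✗

Fails: homopolymer run.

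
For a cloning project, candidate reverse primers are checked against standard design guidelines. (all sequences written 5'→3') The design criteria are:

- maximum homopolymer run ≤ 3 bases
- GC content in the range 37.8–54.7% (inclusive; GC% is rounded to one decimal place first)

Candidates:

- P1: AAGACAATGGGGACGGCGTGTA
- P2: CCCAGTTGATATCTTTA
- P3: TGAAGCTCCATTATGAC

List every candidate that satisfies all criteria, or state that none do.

P3 only.

P1 (22 nt, A=7 T=3 G=9 C=3): longest run = 4, exceeds 3 ✗; GC 12/22 = 54.5% ✓ — fails.
P2 (17 nt, A=4 T=7 G=2 C=4): longest run = 3 ✓; GC 6/17 = 35.3%, outside 37.8–54.7% ✗ — fails.
P3 (17 nt, A=5 T=5 G=3 C=4): longest run = 2 ✓; GC 7/17 = 41.2% ✓ — passes.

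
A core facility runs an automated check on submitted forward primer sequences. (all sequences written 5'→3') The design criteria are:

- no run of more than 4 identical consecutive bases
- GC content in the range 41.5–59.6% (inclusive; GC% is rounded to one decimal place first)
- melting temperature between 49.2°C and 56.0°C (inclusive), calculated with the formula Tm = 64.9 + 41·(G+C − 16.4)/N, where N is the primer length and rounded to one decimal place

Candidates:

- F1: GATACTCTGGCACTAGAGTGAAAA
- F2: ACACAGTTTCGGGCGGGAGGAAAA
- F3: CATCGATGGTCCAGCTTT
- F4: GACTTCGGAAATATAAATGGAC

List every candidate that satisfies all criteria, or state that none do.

F1 only.

F1 (24 nt, A=9 T=5 G=6 C=4): longest run = 4 ✓; GC 10/24 = 41.7% ✓; Tm = 64.9 + 41·(10 − 16.4)/24 = 54.0°C ✓ — passes.
F2 (24 nt, A=8 T=3 G=9 C=4): longest run = 4 ✓; GC 13/24 = 54.2% ✓; Tm = 64.9 + 41·(13 − 16.4)/24 = 59.1°C, outside 49.2–56.0°C ✗ — fails.
F3 (18 nt, A=3 T=6 G=4 C=5): longest run = 3 ✓; GC 9/18 = 50.0% ✓; Tm = 64.9 + 41·(9 − 16.4)/18 = 48.0°C, outside 49.2–56.0°C ✗ — fails.
F4 (22 nt, A=9 T=5 G=5 C=3): longest run = 3 ✓; GC 8/22 = 36.4%, outside 41.5–59.6% ✗; Tm = 64.9 + 41·(8 − 16.4)/22 = 49.2°C ✓ — fails.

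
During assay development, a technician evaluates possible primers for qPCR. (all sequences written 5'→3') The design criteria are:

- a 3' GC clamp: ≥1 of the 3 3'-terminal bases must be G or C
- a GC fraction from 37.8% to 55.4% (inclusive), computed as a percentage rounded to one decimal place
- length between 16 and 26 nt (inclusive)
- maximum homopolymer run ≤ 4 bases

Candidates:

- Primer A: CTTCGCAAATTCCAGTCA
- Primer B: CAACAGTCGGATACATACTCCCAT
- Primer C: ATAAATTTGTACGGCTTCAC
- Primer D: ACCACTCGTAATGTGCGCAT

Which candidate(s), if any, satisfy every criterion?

Primer A, Primer B and Primer D.

Primer A (18 nt, A=5 T=5 G=2 C=6): 3' end TCA has 1 G/C ✓; GC 8/18 = 44.4% ✓; length 18 ✓; longest run = 3 ✓ — passes.
Primer B (24 nt, A=8 T=5 G=3 C=8): 3' end CAT has 1 G/C ✓; GC 11/24 = 45.8% ✓; length 24 ✓; longest run = 3 ✓ — passes.
Primer C (20 nt, A=6 T=7 G=3 C=4): 3' end CAC has 2 G/C ✓; GC 7/20 = 35.0%, outside 37.8–55.4% ✗; length 20 ✓; longest run = 3 ✓ — fails.
Primer D (20 nt, A=5 T=5 G=4 C=6): 3' end CAT has 1 G/C ✓; GC 10/20 = 50.0% ✓; length 20 ✓; longest run = 2 ✓ — passes.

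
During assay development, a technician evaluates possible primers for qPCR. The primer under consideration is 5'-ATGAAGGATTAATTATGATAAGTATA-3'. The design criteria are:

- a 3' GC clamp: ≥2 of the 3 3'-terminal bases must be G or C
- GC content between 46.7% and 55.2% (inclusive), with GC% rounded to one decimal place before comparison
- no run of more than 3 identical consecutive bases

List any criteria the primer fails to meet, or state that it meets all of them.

Fails: GC clamp, GC content.

Base counts: A=12, T=9, G=5, C=0 (length 26).
GC clamp: 3' end ATA has 0 G/C, need ≥2 ✗
GC content: GC 5/26 = 19.2%, outside 46.7–55.2% ✗
homopolymer run: longest run = 2 ✓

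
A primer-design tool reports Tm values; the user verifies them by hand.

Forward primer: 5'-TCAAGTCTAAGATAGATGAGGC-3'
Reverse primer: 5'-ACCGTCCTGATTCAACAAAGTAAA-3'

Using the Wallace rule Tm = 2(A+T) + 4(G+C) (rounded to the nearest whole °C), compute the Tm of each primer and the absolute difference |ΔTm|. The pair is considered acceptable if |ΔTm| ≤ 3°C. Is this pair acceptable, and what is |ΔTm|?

Forward: A=8 T=5 G=6 C=3 → Tm = 2·13 + 4·9 = 62°C.
Reverse: A=10 T=5 G=3 C=6 → Tm = 2·15 + 4·9 = 66°C.
|ΔTm| = |62 − 66| = 4°C, > 3°C.

|ΔTm| = 4°C; the pair is not acceptable.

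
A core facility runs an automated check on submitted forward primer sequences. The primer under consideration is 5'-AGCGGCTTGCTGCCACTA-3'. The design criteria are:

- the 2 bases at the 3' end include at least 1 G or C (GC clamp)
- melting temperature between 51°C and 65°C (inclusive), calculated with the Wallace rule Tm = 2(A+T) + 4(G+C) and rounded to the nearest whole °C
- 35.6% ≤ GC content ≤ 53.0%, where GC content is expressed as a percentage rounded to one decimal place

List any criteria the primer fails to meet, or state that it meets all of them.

Base counts: A=3, T=4, G=5, C=6 (length 18).
GC clamp: 3' end TA has 0 G/C, need ≥1 ✗
Tm: Tm = 2·7 + 4·11 = 58°C ✓
GC content: GC 11/18 = 61.1%, outside 35.6–53.0% ✗

Fails: GC clamp, GC content.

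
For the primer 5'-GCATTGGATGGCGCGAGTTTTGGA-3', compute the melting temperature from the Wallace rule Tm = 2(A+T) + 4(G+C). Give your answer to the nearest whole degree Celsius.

74°C

Base counts: A=4, T=7, G=10, C=3 (length 24).
Tm = 2·(4+7) + 4·(10+3) = 2·11 + 4·13 = 22 + 52 = 74°C.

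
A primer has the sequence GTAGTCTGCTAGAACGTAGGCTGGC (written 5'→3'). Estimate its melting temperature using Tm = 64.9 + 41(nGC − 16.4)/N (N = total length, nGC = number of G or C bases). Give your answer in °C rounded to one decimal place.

61.0°C

Base counts: A=5, T=6, G=9, C=5; G+C = 14, N = 25.
Tm = 64.9 + 41·(14 − 16.4)/25 = 64.9 + -98.40/25 = 61.0°C.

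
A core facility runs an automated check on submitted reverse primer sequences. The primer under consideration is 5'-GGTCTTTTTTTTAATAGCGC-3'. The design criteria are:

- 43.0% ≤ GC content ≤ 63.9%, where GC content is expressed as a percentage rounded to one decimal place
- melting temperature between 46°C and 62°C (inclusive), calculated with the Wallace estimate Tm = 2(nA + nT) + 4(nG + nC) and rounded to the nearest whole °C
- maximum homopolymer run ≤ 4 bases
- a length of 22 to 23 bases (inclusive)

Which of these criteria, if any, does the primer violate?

Base counts: A=3, T=10, G=4, C=3 (length 20).
GC content: GC 7/20 = 35.0%, outside 43.0–63.9% ✗
Tm: Tm = 2·13 + 4·7 = 54°C ✓
homopolymer run: longest run = 8, exceeds 4 ✗
length: length 20, outside 22–23 ✗

Fails: GC content, homopolymer run, length.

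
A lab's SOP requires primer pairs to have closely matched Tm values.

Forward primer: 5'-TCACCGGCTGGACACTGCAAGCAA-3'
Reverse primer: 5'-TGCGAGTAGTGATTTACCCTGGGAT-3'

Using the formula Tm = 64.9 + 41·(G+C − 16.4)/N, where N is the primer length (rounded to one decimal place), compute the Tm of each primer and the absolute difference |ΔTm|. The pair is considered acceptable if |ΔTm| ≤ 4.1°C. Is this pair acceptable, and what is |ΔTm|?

Forward: G+C = 14, N = 24 → Tm = 64.9 + 41·(14 − 16.4)/24 = 60.8°C.
Reverse: G+C = 12, N = 25 → Tm = 64.9 + 41·(12 − 16.4)/25 = 57.7°C.
|ΔTm| = |60.8 − 57.7| = 3.1°C, ≤ 4.1°C.

|ΔTm| = 3.1°C; the pair is acceptable.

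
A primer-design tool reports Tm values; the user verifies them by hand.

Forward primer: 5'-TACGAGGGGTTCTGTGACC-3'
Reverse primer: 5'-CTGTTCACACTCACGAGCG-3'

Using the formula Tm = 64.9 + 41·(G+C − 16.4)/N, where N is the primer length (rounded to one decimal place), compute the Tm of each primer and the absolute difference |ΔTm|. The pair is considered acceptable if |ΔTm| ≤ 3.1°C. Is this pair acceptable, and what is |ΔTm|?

|ΔTm| = 0.0°C; the pair is acceptable.

Forward: G+C = 11, N = 19 → Tm = 64.9 + 41·(11 − 16.4)/19 = 53.2°C.
Reverse: G+C = 11, N = 19 → Tm = 64.9 + 41·(11 − 16.4)/19 = 53.2°C.
|ΔTm| = |53.2 − 53.2| = 0.0°C, ≤ 3.1°C.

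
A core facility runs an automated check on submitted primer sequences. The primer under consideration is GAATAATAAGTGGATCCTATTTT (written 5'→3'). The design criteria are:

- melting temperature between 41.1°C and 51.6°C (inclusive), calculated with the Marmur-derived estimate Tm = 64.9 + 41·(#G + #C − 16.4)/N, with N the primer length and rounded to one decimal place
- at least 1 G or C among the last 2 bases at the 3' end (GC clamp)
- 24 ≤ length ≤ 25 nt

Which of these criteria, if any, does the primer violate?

Fails: GC clamp, length.

Base counts: A=8, T=9, G=4, C=2 (length 23).
Tm: Tm = 64.9 + 41·(6 − 16.4)/23 = 46.4°C ✓
GC clamp: 3' end TT has 0 G/C, need ≥1 ✗
length: length 23, outside 24–25 ✗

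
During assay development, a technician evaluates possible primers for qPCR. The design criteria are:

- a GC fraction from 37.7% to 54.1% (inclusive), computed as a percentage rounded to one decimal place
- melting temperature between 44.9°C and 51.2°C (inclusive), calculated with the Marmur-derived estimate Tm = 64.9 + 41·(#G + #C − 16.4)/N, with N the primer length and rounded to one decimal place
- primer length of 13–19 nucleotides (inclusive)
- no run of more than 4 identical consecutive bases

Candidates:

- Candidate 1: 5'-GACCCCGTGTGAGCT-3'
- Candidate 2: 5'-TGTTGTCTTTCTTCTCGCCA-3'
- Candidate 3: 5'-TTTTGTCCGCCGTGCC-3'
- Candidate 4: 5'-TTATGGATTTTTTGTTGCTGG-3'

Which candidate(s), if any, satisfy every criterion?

Candidate 1 (15 nt, A=2 T=3 G=5 C=5): GC 10/15 = 66.7%, outside 37.7–54.1% ✗; Tm = 64.9 + 41·(10 − 16.4)/15 = 47.4°C ✓; length 15 ✓; longest run = 4 ✓ — fails.
Candidate 2 (20 nt, A=1 T=10 G=3 C=6): GC 9/20 = 45.0% ✓; Tm = 64.9 + 41·(9 − 16.4)/20 = 49.7°C ✓; length 20, outside 13–19 ✗; longest run = 3 ✓ — fails.
Candidate 3 (16 nt, A=0 T=6 G=4 C=6): GC 10/16 = 62.5%, outside 37.7–54.1% ✗; Tm = 64.9 + 41·(10 − 16.4)/16 = 48.5°C ✓; length 16 ✓; longest run = 4 ✓ — fails.
Candidate 4 (21 nt, A=2 T=12 G=6 C=1): GC 7/21 = 33.3%, outside 37.7–54.1% ✗; Tm = 64.9 + 41·(7 − 16.4)/21 = 46.5°C ✓; length 21, outside 13–19 ✗; longest run = 6, exceeds 4 ✗ — fails.

None of the candidates satisfy all criteria.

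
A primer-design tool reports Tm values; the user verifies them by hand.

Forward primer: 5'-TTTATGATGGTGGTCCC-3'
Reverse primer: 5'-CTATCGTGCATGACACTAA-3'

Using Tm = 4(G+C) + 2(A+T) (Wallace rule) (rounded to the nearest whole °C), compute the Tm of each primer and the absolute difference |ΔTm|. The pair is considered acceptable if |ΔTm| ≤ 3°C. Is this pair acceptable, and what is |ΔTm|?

Forward: A=2 T=7 G=5 C=3 → Tm = 2·9 + 4·8 = 50°C.
Reverse: A=6 T=5 G=3 C=5 → Tm = 2·11 + 4·8 = 54°C.
|ΔTm| = |50 − 54| = 4°C, > 3°C.

|ΔTm| = 4°C; the pair is not acceptable.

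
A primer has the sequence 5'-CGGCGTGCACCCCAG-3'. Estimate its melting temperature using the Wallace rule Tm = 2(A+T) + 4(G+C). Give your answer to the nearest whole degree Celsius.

54°C

Base counts: A=2, T=1, G=5, C=7 (length 15).
Tm = 2·(2+1) + 4·(5+7) = 2·3 + 4·12 = 6 + 48 = 54°C.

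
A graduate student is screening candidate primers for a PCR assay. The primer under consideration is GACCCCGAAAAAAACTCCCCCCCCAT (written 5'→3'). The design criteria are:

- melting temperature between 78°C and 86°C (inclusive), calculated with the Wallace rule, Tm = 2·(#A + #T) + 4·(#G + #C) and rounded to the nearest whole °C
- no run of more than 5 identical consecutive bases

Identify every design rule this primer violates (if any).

Fails: homopolymer run.

Base counts: A=9, T=2, G=2, C=13 (length 26).
Tm: Tm = 2·11 + 4·15 = 82°C ✓
homopolymer run: longest run = 8, exceeds 5 ✗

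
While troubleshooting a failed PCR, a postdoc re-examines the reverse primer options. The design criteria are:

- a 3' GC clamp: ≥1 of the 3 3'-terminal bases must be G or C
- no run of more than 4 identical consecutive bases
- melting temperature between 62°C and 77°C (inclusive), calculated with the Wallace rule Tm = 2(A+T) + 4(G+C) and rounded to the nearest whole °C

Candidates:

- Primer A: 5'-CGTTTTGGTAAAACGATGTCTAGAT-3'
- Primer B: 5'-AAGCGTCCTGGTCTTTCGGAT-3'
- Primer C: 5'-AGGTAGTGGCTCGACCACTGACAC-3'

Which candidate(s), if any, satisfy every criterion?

Primer A, Primer B and Primer C.

Primer A (25 nt, A=7 T=9 G=6 C=3): 3' end GAT has 1 G/C ✓; longest run = 4 ✓; Tm = 2·16 + 4·9 = 68°C ✓ — passes.
Primer B (21 nt, A=3 T=7 G=6 C=5): 3' end GAT has 1 G/C ✓; longest run = 3 ✓; Tm = 2·10 + 4·11 = 64°C ✓ — passes.
Primer C (24 nt, A=6 T=4 G=7 C=7): 3' end CAC has 2 G/C ✓; longest run = 2 ✓; Tm = 2·10 + 4·14 = 76°C ✓ — passes.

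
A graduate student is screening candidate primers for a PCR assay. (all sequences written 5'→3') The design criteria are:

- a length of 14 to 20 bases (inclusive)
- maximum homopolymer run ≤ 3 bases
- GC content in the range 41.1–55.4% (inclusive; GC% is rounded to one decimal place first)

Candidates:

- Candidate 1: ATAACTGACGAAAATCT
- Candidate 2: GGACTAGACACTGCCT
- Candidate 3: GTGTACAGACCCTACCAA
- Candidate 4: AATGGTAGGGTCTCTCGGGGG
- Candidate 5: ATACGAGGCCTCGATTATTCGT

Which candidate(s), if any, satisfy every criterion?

Candidate 1 (17 nt, A=8 T=4 G=2 C=3): length 17 ✓; longest run = 4, exceeds 3 ✗; GC 5/17 = 29.4%, outside 41.1–55.4% ✗ — fails.
Candidate 2 (16 nt, A=4 T=3 G=4 C=5): length 16 ✓; longest run = 2 ✓; GC 9/16 = 56.3%, outside 41.1–55.4% ✗ — fails.
Candidate 3 (18 nt, A=6 T=3 G=3 C=6): length 18 ✓; longest run = 3 ✓; GC 9/18 = 50.0% ✓ — passes.
Candidate 4 (21 nt, A=3 T=5 G=10 C=3): length 21, outside 14–20 ✗; longest run = 5, exceeds 3 ✗; GC 13/21 = 61.9%, outside 41.1–55.4% ✗ — fails.
Candidate 5 (22 nt, A=5 T=7 G=5 C=5): length 22, outside 14–20 ✗; longest run = 2 ✓; GC 10/22 = 45.5% ✓ — fails.

Candidate 3 only.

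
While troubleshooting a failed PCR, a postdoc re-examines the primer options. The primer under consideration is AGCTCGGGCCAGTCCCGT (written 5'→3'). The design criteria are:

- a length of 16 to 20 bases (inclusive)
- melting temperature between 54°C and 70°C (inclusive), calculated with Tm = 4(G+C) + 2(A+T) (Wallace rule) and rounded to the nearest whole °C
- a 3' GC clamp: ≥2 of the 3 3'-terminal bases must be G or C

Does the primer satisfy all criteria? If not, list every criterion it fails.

Base counts: A=2, T=3, G=6, C=7 (length 18).
length: length 18 ✓
Tm: Tm = 2·5 + 4·13 = 62°C ✓
GC clamp: 3' end CGT has 2 G/C ✓

Meets all criteria.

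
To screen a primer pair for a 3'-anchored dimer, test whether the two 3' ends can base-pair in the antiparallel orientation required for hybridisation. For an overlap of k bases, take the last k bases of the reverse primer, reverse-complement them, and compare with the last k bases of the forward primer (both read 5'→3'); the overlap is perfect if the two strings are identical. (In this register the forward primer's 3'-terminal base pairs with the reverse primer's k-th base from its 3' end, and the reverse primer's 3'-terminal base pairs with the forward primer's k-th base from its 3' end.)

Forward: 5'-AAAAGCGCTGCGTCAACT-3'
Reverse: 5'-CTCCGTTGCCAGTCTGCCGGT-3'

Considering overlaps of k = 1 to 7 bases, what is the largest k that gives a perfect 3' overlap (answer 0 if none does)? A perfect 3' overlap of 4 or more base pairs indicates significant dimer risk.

Last 7 bases (5'→3') — forward …GTCAACT, reverse …TGCCGGT.
Reverse complement of the reverse primer's last 7 bases: ACCGGCA; its first k bases are the reverse complement of the reverse primer's last k bases, so a perfect k-base overlap needs the forward primer's last k bases to equal them.
Comparing (forward last k vs required): k=1: T vs A ✗; k=2: CT vs AC ✗; k=3: ACT vs ACC ✗; k=4: AACT vs ACCG ✗; k=5: CAACT vs ACCGG ✗; k=6: TCAACT vs ACCGGC ✗; k=7: GTCAACT vs ACCGGCA ✗.
No overlap length from 1 to 7 is perfect, so the longest perfect 3' overlap is 0.

Longest perfect overlap: 0 complementary base pairs; below the dimer-risk threshold (threshold 4).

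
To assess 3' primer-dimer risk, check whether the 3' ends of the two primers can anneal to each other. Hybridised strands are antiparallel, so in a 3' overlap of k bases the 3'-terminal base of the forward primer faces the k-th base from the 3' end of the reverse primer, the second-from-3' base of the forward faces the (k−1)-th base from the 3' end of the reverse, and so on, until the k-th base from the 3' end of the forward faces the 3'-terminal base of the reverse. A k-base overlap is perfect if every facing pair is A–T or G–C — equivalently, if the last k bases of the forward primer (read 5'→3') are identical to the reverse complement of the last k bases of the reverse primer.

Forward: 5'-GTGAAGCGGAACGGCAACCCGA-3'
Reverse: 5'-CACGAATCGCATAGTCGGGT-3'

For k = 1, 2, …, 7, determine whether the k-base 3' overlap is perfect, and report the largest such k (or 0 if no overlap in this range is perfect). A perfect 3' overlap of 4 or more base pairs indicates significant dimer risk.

Longest perfect overlap: 6 complementary base pairs; significant dimer risk (threshold 4).

Last 7 bases (5'→3') — forward …AACCCGA, reverse …GTCGGGT.
Reverse complement of the reverse primer's last 7 bases: ACCCGAC; its first k bases are the reverse complement of the reverse primer's last k bases, so a perfect k-base overlap needs the forward primer's last k bases to equal them.
Comparing (forward last k vs required): k=1: A vs A ✓; k=2: GA vs AC ✗; k=3: CGA vs ACC ✗; k=4: CCGA vs ACCC ✗; k=5: CCCGA vs ACCCG ✗; k=6: ACCCGA vs ACCCGA ✓; k=7: AACCCGA vs ACCCGAC ✗.
Perfect overlaps at k = 1, 6; the largest is 6.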